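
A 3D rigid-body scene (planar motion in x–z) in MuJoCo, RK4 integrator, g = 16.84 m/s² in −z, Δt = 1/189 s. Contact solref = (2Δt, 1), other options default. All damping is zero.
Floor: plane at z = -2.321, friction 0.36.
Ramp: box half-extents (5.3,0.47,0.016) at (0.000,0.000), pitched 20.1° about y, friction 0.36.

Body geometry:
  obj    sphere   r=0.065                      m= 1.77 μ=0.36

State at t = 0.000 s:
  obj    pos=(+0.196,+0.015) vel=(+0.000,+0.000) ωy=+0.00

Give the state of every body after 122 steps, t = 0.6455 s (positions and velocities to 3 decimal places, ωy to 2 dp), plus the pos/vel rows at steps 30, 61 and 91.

State at t = 0.6455 s:
  obj    pos=(+1.005,-0.281) vel=(+2.506,-0.917) ωy=+41.04

Key-timestep trajectory:
   step    t(s)  obj.x    obj.z    obj.vx   obj.vz 
     30  0.1587   +0.245  -0.003  +0.616  -0.226
     61  0.3228   +0.398  -0.059  +1.253  -0.459
     91  0.4815   +0.646  -0.150  +1.869  -0.684


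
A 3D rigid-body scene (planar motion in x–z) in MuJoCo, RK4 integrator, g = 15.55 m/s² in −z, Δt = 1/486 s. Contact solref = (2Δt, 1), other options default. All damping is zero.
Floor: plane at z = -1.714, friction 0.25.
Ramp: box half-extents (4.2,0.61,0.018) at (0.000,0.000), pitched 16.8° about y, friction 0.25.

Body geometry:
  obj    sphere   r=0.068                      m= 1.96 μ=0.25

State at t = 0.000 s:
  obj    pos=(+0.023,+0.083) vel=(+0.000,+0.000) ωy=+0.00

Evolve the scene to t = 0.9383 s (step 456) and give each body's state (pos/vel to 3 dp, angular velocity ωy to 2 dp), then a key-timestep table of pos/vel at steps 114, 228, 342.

State at t = 0.9383 s:
  obj    pos=(+1.376,-0.326) vel=(+2.884,-0.871) ωy=+44.29

Key-timestep trajectory:
   step    t(s)  obj.x    obj.z    obj.vx   obj.vz 
    114  0.2346   +0.108  +0.057  +0.721  -0.218
    228  0.4691   +0.361  -0.019  +1.442  -0.435
    342  0.7037   +0.784  -0.147  +2.163  -0.653


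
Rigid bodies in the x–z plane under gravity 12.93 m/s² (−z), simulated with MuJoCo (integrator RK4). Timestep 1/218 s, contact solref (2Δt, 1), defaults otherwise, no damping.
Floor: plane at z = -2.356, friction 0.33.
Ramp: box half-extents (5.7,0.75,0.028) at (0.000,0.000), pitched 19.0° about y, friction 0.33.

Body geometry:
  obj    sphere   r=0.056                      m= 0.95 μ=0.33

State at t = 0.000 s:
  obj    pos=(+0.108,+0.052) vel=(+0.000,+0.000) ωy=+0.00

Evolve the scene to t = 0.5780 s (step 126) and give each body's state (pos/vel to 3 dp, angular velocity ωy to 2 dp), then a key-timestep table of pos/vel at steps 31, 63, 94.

State at t = 0.5780 s:
  obj    pos=(+0.583,-0.112) vel=(+1.643,-0.566) ωy=+31.02

Key-timestep trajectory:
   step    t(s)  obj.x    obj.z    obj.vx   obj.vz 
     31  0.1422   +0.137  +0.042  +0.404  -0.139
     63  0.2890   +0.227  +0.011  +0.822  -0.283
     94  0.4312   +0.372  -0.039  +1.226  -0.422


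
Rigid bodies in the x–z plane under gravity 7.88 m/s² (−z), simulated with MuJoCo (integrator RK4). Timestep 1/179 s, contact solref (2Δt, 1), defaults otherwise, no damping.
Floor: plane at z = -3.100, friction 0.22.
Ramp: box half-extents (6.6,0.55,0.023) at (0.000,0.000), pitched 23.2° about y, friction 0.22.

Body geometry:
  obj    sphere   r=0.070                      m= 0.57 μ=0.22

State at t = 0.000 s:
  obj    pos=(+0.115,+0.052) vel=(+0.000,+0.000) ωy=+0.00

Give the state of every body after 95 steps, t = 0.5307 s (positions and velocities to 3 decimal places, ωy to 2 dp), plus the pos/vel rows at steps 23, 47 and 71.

State at t = 0.5307 s:
  obj    pos=(+0.402,-0.071) vel=(+1.082,-0.464) ωy=+16.80

Key-timestep trajectory:
   step    t(s)  obj.x    obj.z    obj.vx   obj.vz 
     23  0.1285   +0.132  +0.045  +0.262  -0.112
     47  0.2626   +0.185  +0.022  +0.535  -0.229
     71  0.3966   +0.275  -0.017  +0.809  -0.347


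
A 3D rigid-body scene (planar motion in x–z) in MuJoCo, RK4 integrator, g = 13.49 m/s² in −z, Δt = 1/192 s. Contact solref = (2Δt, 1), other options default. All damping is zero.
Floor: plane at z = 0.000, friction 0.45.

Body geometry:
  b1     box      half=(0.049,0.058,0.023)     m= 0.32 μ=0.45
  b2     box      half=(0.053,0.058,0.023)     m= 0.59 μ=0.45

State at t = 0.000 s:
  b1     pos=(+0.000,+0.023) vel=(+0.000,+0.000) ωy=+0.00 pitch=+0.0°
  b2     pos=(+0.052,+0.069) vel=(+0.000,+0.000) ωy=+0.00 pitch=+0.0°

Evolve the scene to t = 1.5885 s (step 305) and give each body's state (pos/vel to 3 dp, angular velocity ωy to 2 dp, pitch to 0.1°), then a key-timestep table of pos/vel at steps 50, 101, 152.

State at t = 1.5885 s:
  b1     pos=(+0.000,+0.023) vel=(+0.000,+0.000) ωy=+0.00 pitch=+0.0°
  b2     pos=(+0.107,+0.053) vel=(+0.000,+0.000) ωy=+0.00 pitch=+90.0°

Key-timestep trajectory:
   step    t(s)  b1.x    b1.z    b1.vx   b1.vz   b2.x    b2.z    b2.vx   b2.vz 
     50  0.2604   +0.000  +0.023  +0.000  +0.000   +0.082  +0.058  +0.187  +0.013
    101  0.5260   +0.000  +0.023  +0.000  +0.000   +0.120  +0.057  -0.060  -0.011
    152  0.7917   +0.000  +0.023  +0.000  +0.000   +0.111  +0.054  +0.024  +0.016


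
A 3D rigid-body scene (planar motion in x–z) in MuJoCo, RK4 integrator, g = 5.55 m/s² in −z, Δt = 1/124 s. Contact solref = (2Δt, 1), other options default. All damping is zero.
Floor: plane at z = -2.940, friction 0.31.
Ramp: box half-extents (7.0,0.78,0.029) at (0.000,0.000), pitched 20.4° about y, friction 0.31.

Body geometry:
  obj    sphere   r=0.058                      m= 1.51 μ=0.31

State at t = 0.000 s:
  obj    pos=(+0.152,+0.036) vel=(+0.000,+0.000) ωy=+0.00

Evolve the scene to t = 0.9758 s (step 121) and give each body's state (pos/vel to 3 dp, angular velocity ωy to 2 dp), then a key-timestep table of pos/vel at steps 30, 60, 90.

State at t = 0.9758 s:
  obj    pos=(+0.769,-0.193) vel=(+1.264,-0.470) ωy=+23.24

Key-timestep trajectory:
   step    t(s)  obj.x    obj.z    obj.vx   obj.vz 
     30  0.2419   +0.190  +0.022  +0.313  -0.117
     60  0.4839   +0.304  -0.020  +0.627  -0.233
     90  0.7258   +0.493  -0.091  +0.940  -0.350


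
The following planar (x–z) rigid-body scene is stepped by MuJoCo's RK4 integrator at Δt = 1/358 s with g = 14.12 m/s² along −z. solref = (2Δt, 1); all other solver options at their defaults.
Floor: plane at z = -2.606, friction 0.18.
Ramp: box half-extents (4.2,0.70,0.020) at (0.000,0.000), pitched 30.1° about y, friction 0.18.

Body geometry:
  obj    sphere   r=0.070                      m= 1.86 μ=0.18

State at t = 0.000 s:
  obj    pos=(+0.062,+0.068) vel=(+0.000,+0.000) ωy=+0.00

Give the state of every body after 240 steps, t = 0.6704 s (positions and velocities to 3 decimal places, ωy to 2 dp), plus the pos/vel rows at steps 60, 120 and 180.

State at t = 0.6704 s:
  obj    pos=(+1.046,-0.502) vel=(+2.934,-1.701) ωy=+48.43

Key-timestep trajectory:
   step    t(s)  obj.x    obj.z    obj.vx   obj.vz 
     60  0.1676   +0.124  +0.032  +0.734  -0.425
    120  0.3352   +0.308  -0.074  +1.467  -0.850
    180  0.5028   +0.615  -0.253  +2.201  -1.276


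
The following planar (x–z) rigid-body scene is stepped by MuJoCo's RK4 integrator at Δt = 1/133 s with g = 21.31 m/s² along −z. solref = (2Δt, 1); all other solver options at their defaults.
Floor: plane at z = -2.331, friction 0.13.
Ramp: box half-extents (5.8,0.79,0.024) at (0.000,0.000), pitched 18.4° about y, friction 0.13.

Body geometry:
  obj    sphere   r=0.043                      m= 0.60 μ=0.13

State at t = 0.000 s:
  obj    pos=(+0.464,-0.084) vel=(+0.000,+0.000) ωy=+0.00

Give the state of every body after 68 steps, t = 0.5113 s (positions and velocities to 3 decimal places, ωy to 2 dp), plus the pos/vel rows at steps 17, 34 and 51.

State at t = 0.5113 s:
  obj    pos=(+1.060,-0.282) vel=(+2.331,-0.776) ωy=+57.08

Key-timestep trajectory:
   step    t(s)  obj.x    obj.z    obj.vx   obj.vz 
     17  0.1278   +0.501  -0.096  +0.583  -0.194
     34  0.2556   +0.613  -0.133  +1.166  -0.388
     51  0.3835   +0.799  -0.195  +1.749  -0.582


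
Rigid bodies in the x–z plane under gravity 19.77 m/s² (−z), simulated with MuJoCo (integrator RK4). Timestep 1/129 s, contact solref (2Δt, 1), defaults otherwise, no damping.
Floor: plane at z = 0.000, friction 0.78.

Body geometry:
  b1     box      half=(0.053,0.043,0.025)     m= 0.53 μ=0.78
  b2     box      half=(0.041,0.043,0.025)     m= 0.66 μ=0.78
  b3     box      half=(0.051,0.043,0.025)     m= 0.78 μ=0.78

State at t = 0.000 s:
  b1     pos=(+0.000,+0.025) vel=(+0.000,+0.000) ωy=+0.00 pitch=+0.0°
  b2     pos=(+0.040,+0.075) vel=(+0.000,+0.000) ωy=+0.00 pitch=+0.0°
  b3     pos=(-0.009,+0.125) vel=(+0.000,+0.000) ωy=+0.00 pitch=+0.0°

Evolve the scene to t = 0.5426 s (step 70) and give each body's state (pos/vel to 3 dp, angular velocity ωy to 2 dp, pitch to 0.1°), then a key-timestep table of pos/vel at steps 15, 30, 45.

State at t = 0.5426 s:
  b1     pos=(+0.000,+0.025) vel=(+0.000,+0.000) ωy=+0.00 pitch=+0.1°
  b2     pos=(+0.041,+0.075) vel=(+0.000,+0.000) ωy=+0.00 pitch=+0.2°
  b3     pos=(-0.126,+0.025) vel=(+0.000,+0.000) ωy=+0.00 pitch=+180.0°

Key-timestep trajectory:
   step    t(s)  b1.x    b1.z    b1.vx   b1.vz   b2.x    b2.z    b2.vx   b2.vz   b3.x    b3.z    b3.vx   b3.vz 
     15  0.1163   +0.000  +0.025  +0.000  +0.001   +0.040  +0.075  +0.001  +0.002   -0.025  +0.111  -0.258  -0.417
     30  0.2326   +0.000  +0.025  +0.001  +0.001   +0.040  +0.075  +0.001  +0.000   -0.072  +0.097  -0.557  -0.170
     45  0.3488   +0.000  +0.025  +0.000  +0.000   +0.041  +0.075  +0.000  +0.000   -0.128  +0.018  +0.044  +0.236


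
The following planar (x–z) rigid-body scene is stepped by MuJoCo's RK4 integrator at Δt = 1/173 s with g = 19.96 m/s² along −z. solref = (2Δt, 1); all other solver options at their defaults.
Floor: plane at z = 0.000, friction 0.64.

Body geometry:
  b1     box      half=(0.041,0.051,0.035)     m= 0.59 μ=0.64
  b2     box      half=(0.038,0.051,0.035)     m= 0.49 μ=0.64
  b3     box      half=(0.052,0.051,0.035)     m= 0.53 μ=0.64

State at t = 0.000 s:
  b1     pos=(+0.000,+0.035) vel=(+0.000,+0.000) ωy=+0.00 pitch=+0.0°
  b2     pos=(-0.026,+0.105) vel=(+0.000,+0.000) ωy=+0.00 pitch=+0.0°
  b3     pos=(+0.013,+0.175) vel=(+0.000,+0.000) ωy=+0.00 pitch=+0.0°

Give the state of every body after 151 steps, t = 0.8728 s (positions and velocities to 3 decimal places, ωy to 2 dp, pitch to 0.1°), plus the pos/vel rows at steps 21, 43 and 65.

State at t = 0.8728 s:
  b1     pos=(+0.000,+0.035) vel=(+0.000,+0.000) ωy=+0.00 pitch=+0.0°
  b2     pos=(-0.026,+0.105) vel=(+0.000,+0.000) ωy=+0.00 pitch=+0.0°
  b3     pos=(+0.132,+0.035) vel=(+0.000,+0.000) ωy=+0.00 pitch=+180.0°

Key-timestep trajectory:
   step    t(s)  b1.x    b1.z    b1.vx   b1.vz   b2.x    b2.z    b2.vx   b2.vz   b3.x    b3.z    b3.vx   b3.vz 
     21  0.1214   +0.000  +0.035  +0.000  +0.000   -0.026  +0.105  -0.001  +0.000   +0.016  +0.175  +0.065  -0.007
     43  0.2486   +0.000  +0.035  +0.000  +0.000   -0.026  +0.105  -0.001  +0.001   +0.041  +0.160  +0.344  -0.479
     65  0.3757   +0.000  +0.035  +0.000  +0.000   -0.026  +0.105  +0.000  +0.000   +0.119  +0.055  +0.774  -1.572


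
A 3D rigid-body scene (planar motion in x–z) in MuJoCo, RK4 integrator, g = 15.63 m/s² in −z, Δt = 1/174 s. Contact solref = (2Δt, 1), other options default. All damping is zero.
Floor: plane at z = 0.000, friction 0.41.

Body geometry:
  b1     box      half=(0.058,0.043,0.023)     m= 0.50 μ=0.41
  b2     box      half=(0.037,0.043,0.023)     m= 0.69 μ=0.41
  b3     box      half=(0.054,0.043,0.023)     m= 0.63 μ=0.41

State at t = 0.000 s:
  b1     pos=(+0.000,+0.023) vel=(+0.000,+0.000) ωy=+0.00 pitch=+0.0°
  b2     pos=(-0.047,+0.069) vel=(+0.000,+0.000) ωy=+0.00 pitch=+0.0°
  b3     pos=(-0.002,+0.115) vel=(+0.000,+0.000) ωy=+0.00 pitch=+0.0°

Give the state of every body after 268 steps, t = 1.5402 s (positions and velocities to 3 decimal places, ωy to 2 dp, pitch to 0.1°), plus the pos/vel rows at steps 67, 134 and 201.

State at t = 1.5402 s:
  b1     pos=(+0.000,+0.023) vel=(+0.000,+0.000) ωy=+0.00 pitch=+0.0°
  b2     pos=(-0.048,+0.069) vel=(-0.001,+0.000) ωy=+0.00 pitch=+0.0°
  b3     pos=(+0.012,+0.101) vel=(+0.001,-0.001) ωy=-0.03 pitch=+45.7°

Key-timestep trajectory:
   step    t(s)  b1.x    b1.z    b1.vx   b1.vz   b2.x    b2.z    b2.vx   b2.vz   b3.x    b3.z    b3.vx   b3.vz 
     67  0.3851   +0.000  +0.023  +0.000  +0.000   -0.047  +0.069  +0.000  +0.000   +0.025  +0.104  -0.077  -0.009
    134  0.7701   +0.000  +0.023  +0.000  +0.000   -0.048  +0.069  -0.001  +0.000   +0.012  +0.101  +0.000  -0.001
    201  1.1552   +0.000  +0.023  +0.000  +0.000   -0.048  +0.069  -0.001  +0.000   +0.012  +0.101  +0.000  -0.001


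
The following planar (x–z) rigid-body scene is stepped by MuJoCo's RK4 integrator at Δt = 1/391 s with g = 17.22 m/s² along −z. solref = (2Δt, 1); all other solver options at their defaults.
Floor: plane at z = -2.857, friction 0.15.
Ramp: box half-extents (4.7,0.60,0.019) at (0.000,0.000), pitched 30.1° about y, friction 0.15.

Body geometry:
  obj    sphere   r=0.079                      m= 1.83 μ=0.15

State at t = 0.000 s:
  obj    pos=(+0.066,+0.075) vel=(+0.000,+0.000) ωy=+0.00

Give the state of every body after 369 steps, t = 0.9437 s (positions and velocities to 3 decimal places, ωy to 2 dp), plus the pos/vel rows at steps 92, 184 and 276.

State at t = 0.9437 s:
  obj    pos=(+2.532,-1.355) vel=(+5.221,-3.043) ωy=+66.67

Key-timestep trajectory:
   step    t(s)  obj.x    obj.z    obj.vx   obj.vz 
     92  0.2353   +0.219  -0.014  +1.301  -0.761
    184  0.4706   +0.679  -0.280  +2.608  -1.506
    276  0.7059   +1.446  -0.725  +3.903  -2.282


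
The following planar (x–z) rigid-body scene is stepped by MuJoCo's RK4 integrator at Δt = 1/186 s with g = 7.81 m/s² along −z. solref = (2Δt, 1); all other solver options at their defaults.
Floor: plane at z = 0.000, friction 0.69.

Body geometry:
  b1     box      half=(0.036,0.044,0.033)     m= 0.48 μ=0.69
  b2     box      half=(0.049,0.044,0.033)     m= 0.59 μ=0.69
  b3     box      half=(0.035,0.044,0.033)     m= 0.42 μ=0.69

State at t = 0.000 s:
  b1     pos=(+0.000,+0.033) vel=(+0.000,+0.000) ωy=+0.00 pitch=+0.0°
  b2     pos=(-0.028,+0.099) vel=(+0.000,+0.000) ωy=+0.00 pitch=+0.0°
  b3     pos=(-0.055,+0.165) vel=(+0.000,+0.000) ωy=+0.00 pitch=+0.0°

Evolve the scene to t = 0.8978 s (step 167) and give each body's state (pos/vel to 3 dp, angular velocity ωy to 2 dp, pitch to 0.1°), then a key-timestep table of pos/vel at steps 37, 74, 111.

State at t = 0.8978 s:
  b1     pos=(+0.000,+0.033) vel=(+0.000,+0.000) ωy=+0.00 pitch=+0.0°
  b2     pos=(-0.076,+0.049) vel=(+0.000,+0.000) ωy=+0.00 pitch=-90.0°
  b3     pos=(-0.164,+0.035) vel=(+0.000,+0.000) ωy=+0.00 pitch=-90.0°

Key-timestep trajectory:
   step    t(s)  b1.x    b1.z    b1.vx   b1.vz   b2.x    b2.z    b2.vx   b2.vz   b3.x    b3.z    b3.vx   b3.vz 
     37  0.1989   +0.000  +0.033  +0.000  +0.000   -0.032  +0.100  -0.049  +0.006   -0.067  +0.162  -0.141  -0.045
     74  0.3978   +0.000  +0.033  +0.000  +0.000   -0.058  +0.092  -0.227  -0.218   -0.127  +0.111  -0.428  -0.735
    111  0.5968   +0.000  +0.033  +0.000  +0.000   -0.076  +0.049  +0.000  +0.000   -0.175  +0.042  +0.049  -0.026


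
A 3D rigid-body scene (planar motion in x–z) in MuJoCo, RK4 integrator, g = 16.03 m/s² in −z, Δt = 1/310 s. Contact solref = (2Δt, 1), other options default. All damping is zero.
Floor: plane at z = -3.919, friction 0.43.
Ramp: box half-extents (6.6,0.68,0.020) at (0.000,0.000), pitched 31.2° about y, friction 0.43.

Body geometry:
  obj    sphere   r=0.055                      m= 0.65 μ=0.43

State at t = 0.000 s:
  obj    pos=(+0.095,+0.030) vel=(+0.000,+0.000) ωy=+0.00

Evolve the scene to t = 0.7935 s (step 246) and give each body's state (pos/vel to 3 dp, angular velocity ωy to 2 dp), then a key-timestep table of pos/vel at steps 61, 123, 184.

State at t = 0.7935 s:
  obj    pos=(+1.693,-0.937) vel=(+4.026,-2.438) ωy=+85.57

Key-timestep trajectory:
   step    t(s)  obj.x    obj.z    obj.vx   obj.vz 
     61  0.1968   +0.193  -0.029  +0.999  -0.605
    123  0.3968   +0.494  -0.212  +2.013  -1.219
    184  0.5935   +0.989  -0.511  +3.011  -1.824


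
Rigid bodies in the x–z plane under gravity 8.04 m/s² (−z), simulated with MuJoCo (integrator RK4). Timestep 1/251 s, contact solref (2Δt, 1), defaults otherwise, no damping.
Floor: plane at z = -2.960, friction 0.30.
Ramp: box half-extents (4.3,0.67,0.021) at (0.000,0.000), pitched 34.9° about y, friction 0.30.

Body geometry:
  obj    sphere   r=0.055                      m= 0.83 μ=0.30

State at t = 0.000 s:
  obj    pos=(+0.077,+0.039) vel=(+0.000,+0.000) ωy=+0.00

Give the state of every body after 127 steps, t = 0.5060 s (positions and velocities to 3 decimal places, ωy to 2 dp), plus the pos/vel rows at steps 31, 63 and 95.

State at t = 0.5060 s:
  obj    pos=(+0.422,-0.202) vel=(+1.364,-0.951) ωy=+30.22

Key-timestep trajectory:
   step    t(s)  obj.x    obj.z    obj.vx   obj.vz 
     31  0.1235   +0.098  +0.025  +0.333  -0.232
     63  0.2510   +0.162  -0.020  +0.677  -0.472
     95  0.3785   +0.270  -0.096  +1.020  -0.712


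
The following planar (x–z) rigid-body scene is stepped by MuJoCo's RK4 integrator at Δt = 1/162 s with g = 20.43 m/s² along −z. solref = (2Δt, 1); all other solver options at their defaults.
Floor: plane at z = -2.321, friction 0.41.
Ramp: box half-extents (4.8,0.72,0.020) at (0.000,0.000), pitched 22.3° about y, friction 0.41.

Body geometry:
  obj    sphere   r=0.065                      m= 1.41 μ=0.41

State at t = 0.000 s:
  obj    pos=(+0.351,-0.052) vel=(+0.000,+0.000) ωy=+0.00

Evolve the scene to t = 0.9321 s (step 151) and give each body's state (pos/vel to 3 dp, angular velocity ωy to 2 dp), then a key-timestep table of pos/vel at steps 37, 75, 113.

State at t = 0.9321 s:
  obj    pos=(+2.577,-0.965) vel=(+4.775,-1.958) ωy=+79.39

Key-timestep trajectory:
   step    t(s)  obj.x    obj.z    obj.vx   obj.vz 
     37  0.2284   +0.485  -0.107  +1.170  -0.480
     75  0.4630   +0.900  -0.277  +2.372  -0.973
    113  0.6975   +1.597  -0.563  +3.573  -1.466


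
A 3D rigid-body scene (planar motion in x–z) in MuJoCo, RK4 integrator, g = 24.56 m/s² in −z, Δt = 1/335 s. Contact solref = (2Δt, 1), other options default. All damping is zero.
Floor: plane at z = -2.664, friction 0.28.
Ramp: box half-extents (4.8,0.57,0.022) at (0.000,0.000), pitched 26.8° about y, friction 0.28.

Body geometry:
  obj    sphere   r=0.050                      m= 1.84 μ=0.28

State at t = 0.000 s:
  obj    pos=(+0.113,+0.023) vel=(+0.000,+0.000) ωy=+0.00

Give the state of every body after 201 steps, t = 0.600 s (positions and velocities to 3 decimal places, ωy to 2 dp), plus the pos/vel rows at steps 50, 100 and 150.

State at t = 0.600 s:
  obj    pos=(+1.384,-0.619) vel=(+4.236,-2.140) ωy=+94.90

Key-timestep trajectory:
   step    t(s)  obj.x    obj.z    obj.vx   obj.vz 
     50  0.1493   +0.192  -0.016  +1.054  -0.532
    100  0.2985   +0.428  -0.135  +2.108  -1.065
    150  0.4478   +0.821  -0.334  +3.161  -1.597


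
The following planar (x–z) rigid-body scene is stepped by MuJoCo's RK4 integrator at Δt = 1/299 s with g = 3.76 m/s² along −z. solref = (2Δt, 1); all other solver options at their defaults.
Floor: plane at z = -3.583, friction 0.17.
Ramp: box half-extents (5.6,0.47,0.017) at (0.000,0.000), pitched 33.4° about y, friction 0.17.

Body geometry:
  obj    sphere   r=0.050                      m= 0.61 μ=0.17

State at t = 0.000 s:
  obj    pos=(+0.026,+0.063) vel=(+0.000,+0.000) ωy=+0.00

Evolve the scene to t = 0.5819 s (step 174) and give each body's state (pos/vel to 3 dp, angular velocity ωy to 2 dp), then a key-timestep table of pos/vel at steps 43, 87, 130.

State at t = 0.5819 s:
  obj    pos=(+0.243,-0.080) vel=(+0.748,-0.489) ωy=+15.53

Key-timestep trajectory:
   step    t(s)  obj.x    obj.z    obj.vx   obj.vz 
     43  0.1438   +0.039  +0.054  +0.185  -0.123
     87  0.2910   +0.080  +0.027  +0.374  -0.245
    130  0.4348   +0.147  -0.017  +0.557  -0.371


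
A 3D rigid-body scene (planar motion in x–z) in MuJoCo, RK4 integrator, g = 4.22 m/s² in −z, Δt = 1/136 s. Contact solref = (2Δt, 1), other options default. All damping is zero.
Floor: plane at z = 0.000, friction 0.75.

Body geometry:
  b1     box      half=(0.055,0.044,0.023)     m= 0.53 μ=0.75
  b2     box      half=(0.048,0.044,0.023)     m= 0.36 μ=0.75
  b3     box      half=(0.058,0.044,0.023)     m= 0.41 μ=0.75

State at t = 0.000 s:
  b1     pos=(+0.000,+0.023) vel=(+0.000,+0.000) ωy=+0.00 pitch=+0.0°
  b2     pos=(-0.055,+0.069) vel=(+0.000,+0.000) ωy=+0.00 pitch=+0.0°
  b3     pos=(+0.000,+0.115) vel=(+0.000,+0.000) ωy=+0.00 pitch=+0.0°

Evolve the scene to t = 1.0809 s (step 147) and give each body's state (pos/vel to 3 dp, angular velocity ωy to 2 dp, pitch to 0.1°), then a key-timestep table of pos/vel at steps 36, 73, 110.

State at t = 1.0809 s:
  b1     pos=(+0.000,+0.023) vel=(+0.000,+0.000) ωy=+0.00 pitch=+0.0°
  b2     pos=(-0.056,+0.069) vel=(+0.000,+0.000) ωy=+0.00 pitch=+0.0°
  b3     pos=(+0.014,+0.103) vel=(+0.000,+0.000) ωy=-0.01 pitch=+43.8°

Key-timestep trajectory:
   step    t(s)  b1.x    b1.z    b1.vx   b1.vz   b2.x    b2.z    b2.vx   b2.vz   b3.x    b3.z    b3.vx   b3.vz 
     36  0.2647   +0.000  +0.023  +0.000  +0.000   -0.055  +0.069  +0.000  +0.000   +0.014  +0.104  +0.098  -0.145
     73  0.5368   +0.000  +0.023  -0.001  -0.003   -0.055  +0.069  +0.005  +0.000   +0.013  +0.103  +0.017  +0.000
    110  0.8088   +0.000  +0.023  +0.000  +0.000   -0.056  +0.069  -0.001  +0.000   +0.014  +0.103  +0.000  -0.001


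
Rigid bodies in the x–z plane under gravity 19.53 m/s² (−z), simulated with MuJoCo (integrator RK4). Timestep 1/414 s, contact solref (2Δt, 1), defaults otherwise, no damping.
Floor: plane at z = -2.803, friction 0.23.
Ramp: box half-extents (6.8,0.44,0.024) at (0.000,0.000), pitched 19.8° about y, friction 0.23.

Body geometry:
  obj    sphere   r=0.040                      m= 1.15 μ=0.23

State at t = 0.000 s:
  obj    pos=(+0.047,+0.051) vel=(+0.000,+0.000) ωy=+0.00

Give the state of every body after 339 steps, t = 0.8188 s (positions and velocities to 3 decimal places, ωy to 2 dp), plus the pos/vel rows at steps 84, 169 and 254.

State at t = 0.8188 s:
  obj    pos=(+1.538,-0.486) vel=(+3.641,-1.311) ωy=+96.72

Key-timestep trajectory:
   step    t(s)  obj.x    obj.z    obj.vx   obj.vz 
     84  0.2029   +0.139  +0.018  +0.902  -0.325
    169  0.4082   +0.418  -0.082  +1.815  -0.653
    254  0.6135   +0.884  -0.250  +2.728  -0.982


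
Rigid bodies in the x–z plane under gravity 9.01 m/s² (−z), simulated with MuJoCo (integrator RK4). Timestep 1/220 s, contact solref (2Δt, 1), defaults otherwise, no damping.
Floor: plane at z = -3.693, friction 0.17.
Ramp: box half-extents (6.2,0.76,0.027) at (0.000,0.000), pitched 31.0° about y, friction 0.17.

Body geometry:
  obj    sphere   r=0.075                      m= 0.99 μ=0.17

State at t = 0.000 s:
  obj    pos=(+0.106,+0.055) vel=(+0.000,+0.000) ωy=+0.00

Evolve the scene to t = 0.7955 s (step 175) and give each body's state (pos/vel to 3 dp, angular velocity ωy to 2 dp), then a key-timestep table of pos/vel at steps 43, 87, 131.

State at t = 0.7955 s:
  obj    pos=(+1.010,-0.488) vel=(+2.266,-1.375) ωy=+34.68

Key-timestep trajectory:
   step    t(s)  obj.x    obj.z    obj.vx   obj.vz 
     43  0.1955   +0.161  +0.022  +0.554  -0.349
     87  0.3955   +0.330  -0.079  +1.131  -0.674
    131  0.5955   +0.613  -0.249  +1.702  -1.016


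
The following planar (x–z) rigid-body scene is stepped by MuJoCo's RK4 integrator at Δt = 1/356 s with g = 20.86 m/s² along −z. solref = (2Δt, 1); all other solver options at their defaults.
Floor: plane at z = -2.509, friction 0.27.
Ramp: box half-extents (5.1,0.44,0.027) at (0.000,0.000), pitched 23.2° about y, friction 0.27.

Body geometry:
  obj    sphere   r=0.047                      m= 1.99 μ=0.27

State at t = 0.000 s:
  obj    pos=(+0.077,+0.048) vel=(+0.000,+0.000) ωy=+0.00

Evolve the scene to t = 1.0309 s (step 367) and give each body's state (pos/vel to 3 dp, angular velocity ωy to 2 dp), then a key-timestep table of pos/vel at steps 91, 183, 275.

State at t = 1.0309 s:
  obj    pos=(+2.944,-1.181) vel=(+5.562,-2.384) ωy=+128.74

Key-timestep trajectory:
   step    t(s)  obj.x    obj.z    obj.vx   obj.vz 
     91  0.2556   +0.253  -0.028  +1.379  -0.591
    183  0.5140   +0.790  -0.258  +2.773  -1.189
    275  0.7725   +1.687  -0.642  +4.168  -1.786


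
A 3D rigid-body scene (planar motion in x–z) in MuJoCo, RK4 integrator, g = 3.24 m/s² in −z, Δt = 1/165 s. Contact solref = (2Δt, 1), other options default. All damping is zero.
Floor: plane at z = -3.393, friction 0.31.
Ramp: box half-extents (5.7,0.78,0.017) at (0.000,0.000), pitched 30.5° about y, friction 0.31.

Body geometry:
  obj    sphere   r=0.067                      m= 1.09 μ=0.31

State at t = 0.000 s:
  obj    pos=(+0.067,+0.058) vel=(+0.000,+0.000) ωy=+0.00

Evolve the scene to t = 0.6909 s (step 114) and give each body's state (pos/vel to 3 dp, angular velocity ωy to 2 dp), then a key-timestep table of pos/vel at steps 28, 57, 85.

State at t = 0.6909 s:
  obj    pos=(+0.309,-0.084) vel=(+0.699,-0.412) ωy=+12.11

Key-timestep trajectory:
   step    t(s)  obj.x    obj.z    obj.vx   obj.vz 
     28  0.1697   +0.082  +0.049  +0.172  -0.101
     57  0.3455   +0.127  +0.022  +0.350  -0.206
     85  0.5152   +0.201  -0.021  +0.521  -0.307


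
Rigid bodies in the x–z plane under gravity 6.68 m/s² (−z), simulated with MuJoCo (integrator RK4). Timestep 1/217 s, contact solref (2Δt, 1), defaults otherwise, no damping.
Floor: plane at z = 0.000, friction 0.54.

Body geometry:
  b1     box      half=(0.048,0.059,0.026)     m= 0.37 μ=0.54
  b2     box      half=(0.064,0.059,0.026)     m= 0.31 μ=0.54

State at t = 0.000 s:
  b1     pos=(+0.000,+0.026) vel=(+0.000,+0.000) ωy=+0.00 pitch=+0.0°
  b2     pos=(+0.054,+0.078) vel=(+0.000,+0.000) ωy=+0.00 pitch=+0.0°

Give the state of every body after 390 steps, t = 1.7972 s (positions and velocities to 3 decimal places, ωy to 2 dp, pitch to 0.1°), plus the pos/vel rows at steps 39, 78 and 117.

State at t = 1.7972 s:
  b1     pos=(+0.000,+0.026) vel=(+0.000,+0.000) ωy=+0.00 pitch=+0.0°
  b2     pos=(+0.072,+0.064) vel=(+0.000,+0.000) ωy=-0.01 pitch=+46.4°

Key-timestep trajectory:
   step    t(s)  b1.x    b1.z    b1.vx   b1.vz   b2.x    b2.z    b2.vx   b2.vz 
     39  0.1797   +0.000  +0.026  +0.000  +0.000   +0.062  +0.074  +0.104  -0.062
     78  0.3594   +0.000  +0.026  +0.000  +0.000   +0.082  +0.068  +0.049  +0.009
    117  0.5392   +0.000  +0.026  +0.000  +0.000   +0.077  +0.067  -0.113  -0.028


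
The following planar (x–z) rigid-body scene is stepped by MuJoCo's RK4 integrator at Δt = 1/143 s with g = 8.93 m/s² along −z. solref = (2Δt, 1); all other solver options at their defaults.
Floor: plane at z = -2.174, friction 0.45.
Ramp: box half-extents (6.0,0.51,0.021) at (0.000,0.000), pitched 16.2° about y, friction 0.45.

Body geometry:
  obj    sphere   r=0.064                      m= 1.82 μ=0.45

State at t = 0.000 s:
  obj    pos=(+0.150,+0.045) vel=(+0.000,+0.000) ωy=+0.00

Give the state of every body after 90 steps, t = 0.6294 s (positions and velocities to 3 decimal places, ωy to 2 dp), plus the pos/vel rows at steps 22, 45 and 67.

State at t = 0.6294 s:
  obj    pos=(+0.489,-0.053) vel=(+1.076,-0.312) ωy=+17.49

Key-timestep trajectory:
   step    t(s)  obj.x    obj.z    obj.vx   obj.vz 
     22  0.1538   +0.170  +0.039  +0.263  -0.076
     45  0.3147   +0.235  +0.020  +0.538  -0.156
     67  0.4685   +0.338  -0.010  +0.801  -0.233


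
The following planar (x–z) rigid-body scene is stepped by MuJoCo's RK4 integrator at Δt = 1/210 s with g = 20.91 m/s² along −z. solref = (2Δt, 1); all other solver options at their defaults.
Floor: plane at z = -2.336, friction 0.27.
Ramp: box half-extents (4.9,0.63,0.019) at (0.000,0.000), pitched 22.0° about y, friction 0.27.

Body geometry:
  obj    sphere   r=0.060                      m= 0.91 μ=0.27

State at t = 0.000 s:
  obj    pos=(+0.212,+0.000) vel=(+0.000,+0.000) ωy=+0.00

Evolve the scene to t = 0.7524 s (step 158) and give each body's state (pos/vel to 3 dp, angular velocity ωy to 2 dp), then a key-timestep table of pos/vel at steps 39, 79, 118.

State at t = 0.7524 s:
  obj    pos=(+1.680,-0.594) vel=(+3.903,-1.577) ωy=+70.14

Key-timestep trajectory:
   step    t(s)  obj.x    obj.z    obj.vx   obj.vz 
     39  0.1857   +0.301  -0.037  +0.964  -0.389
     79  0.3762   +0.579  -0.149  +1.952  -0.789
    118  0.5619   +1.031  -0.331  +2.915  -1.178


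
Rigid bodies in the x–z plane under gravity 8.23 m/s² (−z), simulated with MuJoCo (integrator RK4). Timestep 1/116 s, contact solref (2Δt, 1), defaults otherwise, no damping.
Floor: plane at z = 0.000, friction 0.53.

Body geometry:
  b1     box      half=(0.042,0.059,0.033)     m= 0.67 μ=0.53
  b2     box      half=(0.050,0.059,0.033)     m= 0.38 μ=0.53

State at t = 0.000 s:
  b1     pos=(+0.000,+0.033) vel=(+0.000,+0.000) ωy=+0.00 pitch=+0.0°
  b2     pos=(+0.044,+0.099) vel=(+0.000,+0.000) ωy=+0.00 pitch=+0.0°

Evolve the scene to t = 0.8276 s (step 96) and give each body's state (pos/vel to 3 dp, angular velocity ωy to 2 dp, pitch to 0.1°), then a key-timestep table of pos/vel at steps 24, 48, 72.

State at t = 0.8276 s:
  b1     pos=(+0.000,+0.033) vel=(+0.000,+0.000) ωy=+0.00 pitch=+0.0°
  b2     pos=(+0.090,+0.050) vel=(+0.006,+0.005) ωy=+0.12 pitch=+89.8°

Key-timestep trajectory:
   step    t(s)  b1.x    b1.z    b1.vx   b1.vz   b2.x    b2.z    b2.vx   b2.vz 
     24  0.2069   +0.000  +0.033  +0.000  +0.000   +0.051  +0.098  +0.096  -0.048
     48  0.4138   +0.000  +0.033  +0.000  +0.000   +0.095  +0.049  +0.176  +0.168
     72  0.6207   +0.000  +0.033  +0.000  +0.000   +0.090  +0.050  -0.216  -0.106


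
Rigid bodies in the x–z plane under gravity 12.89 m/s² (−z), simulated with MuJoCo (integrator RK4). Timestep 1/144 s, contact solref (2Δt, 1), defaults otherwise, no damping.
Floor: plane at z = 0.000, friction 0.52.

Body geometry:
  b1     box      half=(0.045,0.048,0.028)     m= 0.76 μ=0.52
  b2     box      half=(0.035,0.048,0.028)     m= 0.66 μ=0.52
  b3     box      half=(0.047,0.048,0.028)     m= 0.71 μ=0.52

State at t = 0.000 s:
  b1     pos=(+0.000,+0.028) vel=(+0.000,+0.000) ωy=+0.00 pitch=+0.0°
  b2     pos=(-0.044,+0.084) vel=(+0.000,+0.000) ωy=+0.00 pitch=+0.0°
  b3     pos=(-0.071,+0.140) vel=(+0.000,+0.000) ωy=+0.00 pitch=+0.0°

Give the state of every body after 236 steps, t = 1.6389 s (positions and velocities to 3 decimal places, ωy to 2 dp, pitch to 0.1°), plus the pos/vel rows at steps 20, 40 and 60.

State at t = 1.6389 s:
  b1     pos=(+0.000,+0.028) vel=(+0.000,+0.000) ωy=+0.00 pitch=+0.0°
  b2     pos=(-0.081,+0.035) vel=(+0.000,+0.000) ωy=+0.00 pitch=-90.0°
  b3     pos=(-0.246,+0.028) vel=(+0.000,+0.000) ωy=+0.00 pitch=+180.0°

Key-timestep trajectory:
   step    t(s)  b1.x    b1.z    b1.vx   b1.vz   b2.x    b2.z    b2.vx   b2.vz   b3.x    b3.z    b3.vx   b3.vz 
     20  0.1389   +0.000  +0.028  +0.001  +0.000   -0.054  +0.082  -0.171  -0.062   -0.100  +0.124  -0.454  -0.373
     40  0.2778   +0.000  +0.028  +0.000  +0.000   -0.083  +0.031  +0.087  +0.138   -0.176  +0.050  -0.427  +0.229
     60  0.4167   +0.000  +0.028  +0.000  +0.000   -0.081  +0.035  +0.000  +0.000   -0.238  +0.035  -0.513  -0.539


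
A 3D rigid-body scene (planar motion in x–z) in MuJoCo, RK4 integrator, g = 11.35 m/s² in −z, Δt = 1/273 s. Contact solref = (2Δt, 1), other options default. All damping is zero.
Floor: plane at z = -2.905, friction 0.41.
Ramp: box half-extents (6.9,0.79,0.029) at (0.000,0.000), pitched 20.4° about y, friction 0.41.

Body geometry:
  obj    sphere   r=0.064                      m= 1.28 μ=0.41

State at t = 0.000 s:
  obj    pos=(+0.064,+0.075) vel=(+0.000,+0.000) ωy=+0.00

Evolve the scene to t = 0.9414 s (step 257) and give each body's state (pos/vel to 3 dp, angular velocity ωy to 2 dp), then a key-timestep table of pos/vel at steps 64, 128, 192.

State at t = 0.9414 s:
  obj    pos=(+1.238,-0.361) vel=(+2.493,-0.927) ωy=+41.56

Key-timestep trajectory:
   step    t(s)  obj.x    obj.z    obj.vx   obj.vz 
     64  0.2344   +0.137  +0.048  +0.621  -0.231
    128  0.4689   +0.355  -0.033  +1.242  -0.462
    192  0.7033   +0.719  -0.168  +1.863  -0.693


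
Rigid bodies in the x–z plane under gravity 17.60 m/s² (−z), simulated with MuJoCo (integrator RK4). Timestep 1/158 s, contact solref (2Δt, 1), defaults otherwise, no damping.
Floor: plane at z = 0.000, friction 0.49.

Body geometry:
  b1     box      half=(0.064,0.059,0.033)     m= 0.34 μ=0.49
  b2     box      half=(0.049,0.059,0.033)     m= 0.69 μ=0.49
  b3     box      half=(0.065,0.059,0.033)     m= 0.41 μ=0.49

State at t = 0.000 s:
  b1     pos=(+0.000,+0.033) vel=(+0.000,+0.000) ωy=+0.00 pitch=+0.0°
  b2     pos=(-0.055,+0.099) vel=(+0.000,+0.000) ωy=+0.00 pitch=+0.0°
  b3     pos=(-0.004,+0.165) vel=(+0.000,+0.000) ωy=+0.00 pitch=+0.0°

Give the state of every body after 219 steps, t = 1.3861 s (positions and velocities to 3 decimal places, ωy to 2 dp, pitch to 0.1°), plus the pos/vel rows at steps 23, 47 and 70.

State at t = 1.3861 s:
  b1     pos=(+0.000,+0.033) vel=(+0.000,+0.000) ωy=+0.00 pitch=+0.0°
  b2     pos=(-0.055,+0.099) vel=(+0.000,+0.000) ωy=+0.00 pitch=-0.1°
  b3     pos=(+0.154,+0.033) vel=(+0.000,+0.000) ωy=+0.00 pitch=+180.0°

Key-timestep trajectory:
   step    t(s)  b1.x    b1.z    b1.vx   b1.vz   b2.x    b2.z    b2.vx   b2.vz   b3.x    b3.z    b3.vx   b3.vz 
     23  0.1456   +0.000  +0.033  +0.000  +0.000   -0.055  +0.099  -0.001  +0.000   +0.002  +0.164  +0.109  -0.026
     47  0.2975   +0.000  +0.033  -0.001  +0.000   -0.055  +0.099  -0.001  +0.000   +0.045  +0.135  +0.524  -0.074
     70  0.4430   +0.000  +0.033  +0.000  +0.000   -0.055  +0.099  +0.000  +0.000   +0.133  +0.079  +0.654  -1.259


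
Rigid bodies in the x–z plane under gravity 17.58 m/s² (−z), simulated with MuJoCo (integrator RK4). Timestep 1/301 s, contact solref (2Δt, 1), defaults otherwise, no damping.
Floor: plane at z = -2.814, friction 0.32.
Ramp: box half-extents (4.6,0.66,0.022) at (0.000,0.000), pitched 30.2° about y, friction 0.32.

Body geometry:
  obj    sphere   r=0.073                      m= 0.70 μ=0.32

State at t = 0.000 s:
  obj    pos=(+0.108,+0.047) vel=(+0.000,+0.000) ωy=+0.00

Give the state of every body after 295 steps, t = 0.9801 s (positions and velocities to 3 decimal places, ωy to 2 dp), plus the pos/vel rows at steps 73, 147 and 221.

State at t = 0.9801 s:
  obj    pos=(+2.730,-1.479) vel=(+5.351,-3.114) ωy=+84.79

Key-timestep trajectory:
   step    t(s)  obj.x    obj.z    obj.vx   obj.vz 
     73  0.2425   +0.269  -0.046  +1.324  -0.771
    147  0.4884   +0.759  -0.332  +2.666  -1.552
    221  0.7342   +1.580  -0.809  +4.008  -2.333


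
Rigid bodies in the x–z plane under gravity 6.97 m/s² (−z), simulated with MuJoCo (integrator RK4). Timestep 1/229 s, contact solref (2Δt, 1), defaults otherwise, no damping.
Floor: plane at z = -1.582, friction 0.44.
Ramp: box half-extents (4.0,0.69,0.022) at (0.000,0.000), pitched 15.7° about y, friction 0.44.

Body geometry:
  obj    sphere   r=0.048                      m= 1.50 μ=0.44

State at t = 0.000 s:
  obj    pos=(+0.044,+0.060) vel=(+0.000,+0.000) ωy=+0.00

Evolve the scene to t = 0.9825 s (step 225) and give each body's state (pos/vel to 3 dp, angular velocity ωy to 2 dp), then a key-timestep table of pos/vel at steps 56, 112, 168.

State at t = 0.9825 s:
  obj    pos=(+0.670,-0.116) vel=(+1.274,-0.358) ωy=+27.57

Key-timestep trajectory:
   step    t(s)  obj.x    obj.z    obj.vx   obj.vz 
     56  0.2445   +0.083  +0.049  +0.317  -0.089
    112  0.4891   +0.199  +0.017  +0.634  -0.178
    168  0.7336   +0.393  -0.038  +0.951  -0.267


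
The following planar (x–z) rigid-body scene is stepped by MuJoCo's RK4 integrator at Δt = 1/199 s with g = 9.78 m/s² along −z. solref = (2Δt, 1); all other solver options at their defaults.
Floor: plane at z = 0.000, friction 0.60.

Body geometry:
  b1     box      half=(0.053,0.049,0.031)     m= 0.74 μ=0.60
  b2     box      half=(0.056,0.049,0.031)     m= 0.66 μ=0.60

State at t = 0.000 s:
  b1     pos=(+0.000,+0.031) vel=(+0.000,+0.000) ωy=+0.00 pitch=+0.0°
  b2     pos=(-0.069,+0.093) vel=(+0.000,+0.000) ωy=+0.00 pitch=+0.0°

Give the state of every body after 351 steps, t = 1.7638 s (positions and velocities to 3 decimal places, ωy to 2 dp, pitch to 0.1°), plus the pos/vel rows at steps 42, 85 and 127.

State at t = 1.7638 s:
  b1     pos=(+0.000,+0.031) vel=(+0.000,+0.000) ωy=+0.00 pitch=+0.0°
  b2     pos=(-0.127,+0.056) vel=(+0.000,+0.000) ωy=+0.00 pitch=-90.0°

Key-timestep trajectory:
   step    t(s)  b1.x    b1.z    b1.vx   b1.vz   b2.x    b2.z    b2.vx   b2.vz 
     42  0.2111   +0.000  +0.031  +0.000  +0.000   -0.103  +0.064  -0.273  -0.013
     85  0.4271   +0.000  +0.031  +0.000  +0.000   -0.141  +0.061  +0.047  -0.014
    127  0.6382   +0.000  +0.031  +0.000  +0.000   -0.127  +0.056  -0.160  -0.088


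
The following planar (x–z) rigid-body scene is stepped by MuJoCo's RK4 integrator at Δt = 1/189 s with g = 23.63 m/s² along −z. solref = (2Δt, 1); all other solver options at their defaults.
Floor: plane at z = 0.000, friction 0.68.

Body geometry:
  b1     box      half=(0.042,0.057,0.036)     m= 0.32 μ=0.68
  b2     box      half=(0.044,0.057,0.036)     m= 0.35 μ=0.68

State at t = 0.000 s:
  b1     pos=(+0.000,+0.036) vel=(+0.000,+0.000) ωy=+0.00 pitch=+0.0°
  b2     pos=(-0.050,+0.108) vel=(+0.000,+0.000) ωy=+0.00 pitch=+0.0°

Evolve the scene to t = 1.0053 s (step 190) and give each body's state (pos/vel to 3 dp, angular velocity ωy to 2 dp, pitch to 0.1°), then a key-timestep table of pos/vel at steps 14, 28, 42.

State at t = 1.0053 s:
  b1     pos=(+0.000,+0.036) vel=(+0.000,+0.000) ωy=+0.00 pitch=+0.0°
  b2     pos=(-0.094,+0.044) vel=(+0.000,+0.000) ωy=+0.00 pitch=-90.0°

Key-timestep trajectory:
   step    t(s)  b1.x    b1.z    b1.vx   b1.vz   b2.x    b2.z    b2.vx   b2.vz 
     14  0.0741   +0.000  +0.036  +0.001  +0.001   -0.059  +0.105  -0.251  -0.138
     28  0.1481   +0.000  +0.036  +0.000  +0.000   -0.085  +0.064  -0.399  -1.259
     42  0.2222   +0.000  +0.036  +0.000  +0.000   -0.094  +0.044  +0.196  -0.108


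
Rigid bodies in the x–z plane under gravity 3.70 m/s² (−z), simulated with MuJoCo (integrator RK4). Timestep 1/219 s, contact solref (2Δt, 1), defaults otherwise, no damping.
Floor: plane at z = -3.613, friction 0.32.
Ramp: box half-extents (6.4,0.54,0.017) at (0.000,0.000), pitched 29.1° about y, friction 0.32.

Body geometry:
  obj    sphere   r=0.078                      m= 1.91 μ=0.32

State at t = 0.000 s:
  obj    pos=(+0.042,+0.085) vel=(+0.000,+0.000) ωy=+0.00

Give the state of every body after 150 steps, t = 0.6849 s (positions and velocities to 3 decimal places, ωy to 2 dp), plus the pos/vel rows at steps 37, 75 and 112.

State at t = 0.6849 s:
  obj    pos=(+0.306,-0.061) vel=(+0.769,-0.428) ωy=+11.28

Key-timestep trajectory:
   step    t(s)  obj.x    obj.z    obj.vx   obj.vz 
     37  0.1689   +0.058  +0.076  +0.190  -0.106
     75  0.3425   +0.108  +0.049  +0.385  -0.214
    112  0.5114   +0.189  +0.004  +0.574  -0.320


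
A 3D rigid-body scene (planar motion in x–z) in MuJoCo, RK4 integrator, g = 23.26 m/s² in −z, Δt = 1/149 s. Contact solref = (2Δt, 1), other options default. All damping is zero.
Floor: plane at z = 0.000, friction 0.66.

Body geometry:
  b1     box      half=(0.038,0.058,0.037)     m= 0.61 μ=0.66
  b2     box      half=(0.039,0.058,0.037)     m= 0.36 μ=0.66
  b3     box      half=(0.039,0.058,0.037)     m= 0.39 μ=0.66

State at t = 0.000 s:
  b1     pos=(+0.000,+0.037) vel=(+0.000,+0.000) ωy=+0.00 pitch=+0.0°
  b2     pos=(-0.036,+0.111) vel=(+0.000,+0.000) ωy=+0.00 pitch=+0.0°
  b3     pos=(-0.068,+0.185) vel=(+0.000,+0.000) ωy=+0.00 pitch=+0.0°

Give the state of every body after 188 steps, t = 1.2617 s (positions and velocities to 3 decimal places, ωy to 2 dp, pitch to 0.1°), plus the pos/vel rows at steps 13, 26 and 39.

State at t = 1.2617 s:
  b1     pos=(+0.000,+0.037) vel=(+0.000,+0.000) ωy=+0.00 pitch=+0.0°
  b2     pos=(-0.084,+0.039) vel=(+0.000,+0.000) ωy=+0.00 pitch=-90.0°
  b3     pos=(-0.193,+0.039) vel=(+0.000,+0.000) ωy=+0.00 pitch=-90.0°

Key-timestep trajectory:
   step    t(s)  b1.x    b1.z    b1.vx   b1.vz   b2.x    b2.z    b2.vx   b2.vz   b3.x    b3.z    b3.vx   b3.vz 
     13  0.0872   +0.000  +0.037  +0.002  +0.001   -0.042  +0.111  -0.173  -0.016   -0.087  +0.178  -0.461  -0.231
     26  0.1745   +0.000  +0.037  +0.000  +0.001   -0.068  +0.095  -0.413  -0.598   -0.150  +0.112  -0.866  -1.572
     39  0.2617   +0.000  +0.037  +0.000  +0.000   -0.084  +0.036  +0.039  +0.133   -0.194  +0.037  +0.060  +0.094
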